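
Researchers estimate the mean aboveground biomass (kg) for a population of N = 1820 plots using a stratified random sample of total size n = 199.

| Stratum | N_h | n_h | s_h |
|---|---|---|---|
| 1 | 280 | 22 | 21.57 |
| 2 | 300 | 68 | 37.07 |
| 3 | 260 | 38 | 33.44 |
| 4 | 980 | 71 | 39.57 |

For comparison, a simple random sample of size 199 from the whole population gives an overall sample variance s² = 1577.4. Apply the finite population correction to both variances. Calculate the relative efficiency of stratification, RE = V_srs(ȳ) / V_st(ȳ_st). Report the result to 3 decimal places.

RE ≈ 0.963

V̂(ȳ_st) = Σ W_h² (1 − n_h/N_h) s_h²/n_h, with W_h = N_h/N and N = 1820:
  stratum 1: (280/1820)²·(1 − 22/280)·21.57²/22 = 0.461225
  stratum 2: (300/1820)²·(1 − 68/300)·37.07²/68 = 0.424622
  stratum 3: (260/1820)²·(1 − 38/260)·33.44²/38 = 0.512782
  stratum 4: (980/1820)²·(1 − 71/980)·39.57²/71 = 5.9309
V_st = 7.32953
V_srs = (1 − 199/1820)·1577.4/199 = 7.05993
Relative efficiency = V_srs / V_st = 7.05993/7.32953 = 0.9632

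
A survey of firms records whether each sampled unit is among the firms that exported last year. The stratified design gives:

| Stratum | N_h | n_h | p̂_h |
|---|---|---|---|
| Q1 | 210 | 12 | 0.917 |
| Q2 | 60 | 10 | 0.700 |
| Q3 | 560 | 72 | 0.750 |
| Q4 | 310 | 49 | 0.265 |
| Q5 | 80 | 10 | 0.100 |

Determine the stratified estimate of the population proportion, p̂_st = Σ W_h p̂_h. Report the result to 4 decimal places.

N = 1220; stratum weights W_h = N_h/N.
p̂_st = Σ W_h p̂_h = (210·0.917 + 60·0.700 + 560·0.750 + 310·0.265 + 80·0.100)/1220 = 0.61043

p̂_st ≈ 0.6104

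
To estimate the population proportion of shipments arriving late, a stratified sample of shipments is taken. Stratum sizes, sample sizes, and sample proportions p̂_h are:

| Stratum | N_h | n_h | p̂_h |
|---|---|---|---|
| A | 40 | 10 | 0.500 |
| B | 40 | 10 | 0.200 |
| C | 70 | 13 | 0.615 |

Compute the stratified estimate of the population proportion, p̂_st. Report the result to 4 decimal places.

N = 150; stratum weights W_h = N_h/N.
p̂_st = Σ W_h p̂_h = (40·0.500 + 40·0.200 + 70·0.615)/150 = 0.47367

p̂_st ≈ 0.4737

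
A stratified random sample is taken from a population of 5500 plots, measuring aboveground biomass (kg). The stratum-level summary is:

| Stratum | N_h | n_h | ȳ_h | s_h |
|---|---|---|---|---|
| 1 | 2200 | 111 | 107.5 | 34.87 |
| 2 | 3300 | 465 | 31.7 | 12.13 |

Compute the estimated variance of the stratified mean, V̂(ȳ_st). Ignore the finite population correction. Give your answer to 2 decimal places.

V̂(ȳ_st) = Σ W_h² s_h²/n_h, with W_h = N_h/N and N = 5500:
  stratum 1: (2200/5500)²·34.87²/111 = 1.75267
  stratum 2: (3300/5500)²·12.13²/465 = 0.113912
V̂(ȳ_st) = 1.86659

V̂(ȳ_st) ≈ 1.87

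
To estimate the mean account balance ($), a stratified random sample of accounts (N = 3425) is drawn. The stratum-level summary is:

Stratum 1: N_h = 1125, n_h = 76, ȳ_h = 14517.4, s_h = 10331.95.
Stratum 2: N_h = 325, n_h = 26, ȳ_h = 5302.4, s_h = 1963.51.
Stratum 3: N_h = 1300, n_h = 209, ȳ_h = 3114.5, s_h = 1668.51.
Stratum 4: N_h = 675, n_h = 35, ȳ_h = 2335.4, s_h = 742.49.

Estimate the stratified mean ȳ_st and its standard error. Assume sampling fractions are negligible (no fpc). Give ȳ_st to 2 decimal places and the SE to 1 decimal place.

ȳ_st ≈ 6914.04, SE ≈ 394.2

ȳ_st = Σ W_h ȳ_h = (1125·14517.4 + 325·5302.4 + 1300·3114.5 + 675·2335.4)/3425 = 6914.04380
V̂(ȳ_st) = Σ W_h² s_h²/n_h, with W_h = N_h/N and N = 3425:
  stratum 1: (1125/3425)²·10331.95²/76 = 151543
  stratum 2: (325/3425)²·1963.51²/26 = 1335.18
  stratum 3: (1300/3425)²·1668.51²/209 = 1919.01
  stratum 4: (675/3425)²·742.49²/35 = 611.786
V̂(ȳ_st) = 155409
SE(ȳ_st) = √155409 = 394.219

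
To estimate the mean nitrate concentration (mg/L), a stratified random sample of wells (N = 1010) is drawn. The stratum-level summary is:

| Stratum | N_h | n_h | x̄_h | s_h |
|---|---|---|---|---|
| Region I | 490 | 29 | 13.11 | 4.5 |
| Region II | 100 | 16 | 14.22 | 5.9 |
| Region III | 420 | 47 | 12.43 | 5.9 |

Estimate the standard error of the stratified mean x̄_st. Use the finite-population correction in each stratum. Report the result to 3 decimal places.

SE(x̄_st) ≈ 0.535

V̂(x̄_st) = Σ W_h² (1 − n_h/N_h) s_h²/n_h, with W_h = N_h/N and N = 1010:
  stratum Region I: (490/1010)²·(1 − 29/490)·4.5²/29 = 0.154626
  stratum Region II: (100/1010)²·(1 − 16/100)·5.9²/16 = 0.0179152
  stratum Region III: (420/1010)²·(1 − 47/420)·5.9²/47 = 0.113742
V̂(x̄_st) = 0.286283
SE(x̄_st) = √0.286283 = 0.535054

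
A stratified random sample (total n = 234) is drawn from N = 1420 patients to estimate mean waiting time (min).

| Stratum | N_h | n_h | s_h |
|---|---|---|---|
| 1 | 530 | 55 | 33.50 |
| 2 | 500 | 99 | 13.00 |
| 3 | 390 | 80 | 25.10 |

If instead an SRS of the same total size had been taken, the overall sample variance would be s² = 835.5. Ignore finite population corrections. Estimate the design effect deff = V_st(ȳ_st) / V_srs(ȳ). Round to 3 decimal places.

deff ≈ 1.022

V̂(ȳ_st) = Σ W_h² s_h²/n_h, with W_h = N_h/N and N = 1420:
  stratum 1: (530/1420)²·33.50²/55 = 2.84251
  stratum 2: (500/1420)²·13.00²/99 = 0.211648
  stratum 3: (390/1420)²·25.10²/80 = 0.594032
V_st = 3.64819
V_srs = s²/n = 835.5/234 = 3.57051
deff = V_st / V_srs = 3.64819/3.57051 = 1.0218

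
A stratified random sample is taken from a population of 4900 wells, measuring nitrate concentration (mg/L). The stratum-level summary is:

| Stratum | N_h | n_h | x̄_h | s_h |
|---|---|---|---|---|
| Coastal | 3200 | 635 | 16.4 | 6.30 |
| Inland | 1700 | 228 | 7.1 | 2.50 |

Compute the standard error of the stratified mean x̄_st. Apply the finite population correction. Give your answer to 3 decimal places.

SE(x̄_st) ≈ 0.156

V̂(x̄_st) = Σ W_h² (1 − n_h/N_h) s_h²/n_h, with W_h = N_h/N and N = 4900:
  stratum Coastal: (3200/4900)²·(1 − 635/3200)·6.30²/635 = 0.0213674
  stratum Inland: (1700/4900)²·(1 − 228/1700)·2.50²/228 = 0.002857
V̂(x̄_st) = 0.0242244
SE(x̄_st) = √0.0242244 = 0.155642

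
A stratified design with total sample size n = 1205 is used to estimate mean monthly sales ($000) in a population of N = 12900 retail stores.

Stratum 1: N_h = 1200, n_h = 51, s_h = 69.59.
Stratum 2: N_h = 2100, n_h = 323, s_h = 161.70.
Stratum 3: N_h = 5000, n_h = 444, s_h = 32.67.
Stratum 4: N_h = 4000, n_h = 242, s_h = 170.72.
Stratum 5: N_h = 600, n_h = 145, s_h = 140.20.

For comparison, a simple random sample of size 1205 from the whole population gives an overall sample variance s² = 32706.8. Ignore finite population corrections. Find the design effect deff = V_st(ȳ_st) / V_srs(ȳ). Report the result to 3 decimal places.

V̂(ȳ_st) = Σ W_h² s_h²/n_h, with W_h = N_h/N and N = 12900:
  stratum 1: (1200/12900)²·69.59²/51 = 0.821687
  stratum 2: (2100/12900)²·161.70²/323 = 2.14524
  stratum 3: (5000/12900)²·32.67²/444 = 0.36114
  stratum 4: (4000/12900)²·170.72²/242 = 11.5796
  stratum 5: (600/12900)²·140.20²/145 = 0.293259
V_st = 15.2009
V_srs = s²/n = 32706.8/1205 = 27.1426
deff = V_st / V_srs = 15.2009/27.1426 = 0.5600

deff ≈ 0.560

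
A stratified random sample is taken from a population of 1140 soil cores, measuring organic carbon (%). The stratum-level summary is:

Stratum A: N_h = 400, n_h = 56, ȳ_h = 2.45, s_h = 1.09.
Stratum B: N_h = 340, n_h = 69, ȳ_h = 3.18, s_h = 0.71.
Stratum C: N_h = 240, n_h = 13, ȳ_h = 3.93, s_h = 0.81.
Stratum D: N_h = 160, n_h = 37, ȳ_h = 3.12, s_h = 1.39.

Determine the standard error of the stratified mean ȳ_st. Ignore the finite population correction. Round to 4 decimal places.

V̂(ȳ_st) = Σ W_h² s_h²/n_h, with W_h = N_h/N and N = 1140:
  stratum A: (400/1140)²·1.09²/56 = 0.00261201
  stratum B: (340/1140)²·0.71²/69 = 0.000649854
  stratum C: (240/1140)²·0.81²/13 = 0.00223686
  stratum D: (160/1140)²·1.39²/37 = 0.00102863
V̂(ȳ_st) = 0.00652736
SE(ȳ_st) = √0.00652736 = 0.0807921

SE(ȳ_st) ≈ 0.0808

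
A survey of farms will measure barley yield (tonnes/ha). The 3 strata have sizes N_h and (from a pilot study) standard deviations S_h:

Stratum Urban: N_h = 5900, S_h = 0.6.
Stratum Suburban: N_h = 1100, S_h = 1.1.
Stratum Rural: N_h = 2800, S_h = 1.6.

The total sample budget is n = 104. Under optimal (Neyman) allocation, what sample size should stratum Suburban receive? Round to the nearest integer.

14

Neyman allocation: n_h = n · N_h S_h / Σ N_i S_i, with n = 104.
  stratum Urban: N_h·S_h = 5900·0.6 = 3540.00
  stratum Suburban: N_h·S_h = 1100·1.1 = 1210.00
  stratum Rural: N_h·S_h = 2800·1.6 = 4480.00
Σ N_h S_h = 9230.00
n for stratum Suburban = 104·1210.00/9230.00 = 13.634 → 14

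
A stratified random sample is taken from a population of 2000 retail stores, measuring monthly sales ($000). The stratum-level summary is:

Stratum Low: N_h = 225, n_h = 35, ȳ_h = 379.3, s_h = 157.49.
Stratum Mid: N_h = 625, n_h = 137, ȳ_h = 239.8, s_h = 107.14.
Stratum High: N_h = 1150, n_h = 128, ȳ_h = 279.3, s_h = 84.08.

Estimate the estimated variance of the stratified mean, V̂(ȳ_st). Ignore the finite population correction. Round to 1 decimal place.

V̂(ȳ_st) = Σ W_h² s_h²/n_h, with W_h = N_h/N and N = 2000:
  stratum Low: (225/2000)²·157.49²/35 = 8.96898
  stratum Mid: (625/2000)²·107.14²/137 = 8.18244
  stratum High: (1150/2000)²·84.08²/128 = 18.2604
V̂(ȳ_st) = 35.4119

V̂(ȳ_st) ≈ 35.4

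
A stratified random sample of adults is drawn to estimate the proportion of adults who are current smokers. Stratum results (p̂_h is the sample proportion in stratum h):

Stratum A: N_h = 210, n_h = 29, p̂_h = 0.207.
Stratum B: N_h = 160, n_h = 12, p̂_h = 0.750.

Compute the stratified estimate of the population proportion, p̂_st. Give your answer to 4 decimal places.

p̂_st ≈ 0.4418

N = 370; stratum weights W_h = N_h/N.
p̂_st = Σ W_h p̂_h = (210·0.207 + 160·0.750)/370 = 0.44181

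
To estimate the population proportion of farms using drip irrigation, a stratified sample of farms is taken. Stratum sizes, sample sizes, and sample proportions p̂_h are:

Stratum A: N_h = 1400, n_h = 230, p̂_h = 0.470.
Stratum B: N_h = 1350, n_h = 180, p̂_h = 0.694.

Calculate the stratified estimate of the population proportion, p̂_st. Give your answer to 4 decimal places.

N = 2750; stratum weights W_h = N_h/N.
p̂_st = Σ W_h p̂_h = (1400·0.470 + 1350·0.694)/2750 = 0.57996

p̂_st ≈ 0.5800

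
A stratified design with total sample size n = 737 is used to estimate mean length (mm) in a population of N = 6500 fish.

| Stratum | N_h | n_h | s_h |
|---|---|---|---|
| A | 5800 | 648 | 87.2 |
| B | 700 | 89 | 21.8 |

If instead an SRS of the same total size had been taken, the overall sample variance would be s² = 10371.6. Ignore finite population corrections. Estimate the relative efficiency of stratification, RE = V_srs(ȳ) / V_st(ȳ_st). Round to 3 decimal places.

RE ≈ 1.496

V̂(ȳ_st) = Σ W_h² s_h²/n_h, with W_h = N_h/N and N = 6500:
  stratum A: (5800/6500)²·87.2²/648 = 9.34302
  stratum B: (700/6500)²·21.8²/89 = 0.0619288
V_st = 9.40495
V_srs = s²/n = 10371.6/737 = 14.0727
Relative efficiency = V_srs / V_st = 14.0727/9.40495 = 1.4963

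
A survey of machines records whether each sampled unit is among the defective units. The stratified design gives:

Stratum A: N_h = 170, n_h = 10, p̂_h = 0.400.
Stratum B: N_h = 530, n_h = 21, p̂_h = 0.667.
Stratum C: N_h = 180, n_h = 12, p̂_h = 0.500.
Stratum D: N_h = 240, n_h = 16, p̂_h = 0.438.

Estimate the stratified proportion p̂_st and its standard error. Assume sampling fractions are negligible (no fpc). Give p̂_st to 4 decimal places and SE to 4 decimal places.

N = 1120; stratum weights W_h = N_h/N.
p̂_st = Σ W_h p̂_h = (170·0.400 + 530·0.667 + 180·0.500 + 240·0.438)/1120 = 0.55056
V̂(p̂_st) = Σ W_h² p̂_h(1−p̂_h)/(n_h−1):
  stratum A: (170/1120)²·0.400·0.600/9 = 0.000614371
  stratum B: (530/1120)²·0.667·0.333/20 = 0.00248689
  stratum C: (180/1120)²·0.500·0.500/11 = 0.000587025
  stratum D: (240/1120)²·0.438·0.562/15 = 0.000753539
V̂(p̂_st) = 0.00444182; SE = √V̂ = 0.066647

p̂_st ≈ 0.5506, SE ≈ 0.0666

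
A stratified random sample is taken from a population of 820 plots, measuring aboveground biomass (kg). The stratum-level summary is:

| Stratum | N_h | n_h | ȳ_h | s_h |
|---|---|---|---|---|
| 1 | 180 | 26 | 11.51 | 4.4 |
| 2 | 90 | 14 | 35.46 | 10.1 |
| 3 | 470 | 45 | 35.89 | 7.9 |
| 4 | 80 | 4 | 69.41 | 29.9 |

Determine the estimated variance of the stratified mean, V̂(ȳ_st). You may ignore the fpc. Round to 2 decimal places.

V̂(ȳ_st) = Σ W_h² s_h²/n_h, with W_h = N_h/N and N = 820:
  stratum 1: (180/820)²·4.4²/26 = 0.0358797
  stratum 2: (90/820)²·10.1²/14 = 0.0877752
  stratum 3: (470/820)²·7.9²/45 = 0.455627
  stratum 4: (80/820)²·29.9²/4 = 2.12733
V̂(ȳ_st) = 2.70661

V̂(ȳ_st) ≈ 2.71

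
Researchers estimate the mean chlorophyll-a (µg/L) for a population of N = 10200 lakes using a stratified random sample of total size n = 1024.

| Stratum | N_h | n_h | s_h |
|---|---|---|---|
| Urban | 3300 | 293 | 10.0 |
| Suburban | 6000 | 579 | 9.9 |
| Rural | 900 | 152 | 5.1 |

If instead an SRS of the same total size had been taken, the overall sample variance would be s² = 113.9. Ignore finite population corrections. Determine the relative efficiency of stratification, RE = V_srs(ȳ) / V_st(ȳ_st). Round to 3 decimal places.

RE ≈ 1.163

V̂(ȳ_st) = Σ W_h² s_h²/n_h, with W_h = N_h/N and N = 10200:
  stratum Urban: (3300/10200)²·10.0²/293 = 0.035724
  stratum Suburban: (6000/10200)²·9.9²/579 = 0.0585725
  stratum Rural: (900/10200)²·5.1²/152 = 0.00133224
V_st = 0.0956288
V_srs = s²/n = 113.9/1024 = 0.11123
Relative efficiency = V_srs / V_st = 0.11123/0.0956288 = 1.1631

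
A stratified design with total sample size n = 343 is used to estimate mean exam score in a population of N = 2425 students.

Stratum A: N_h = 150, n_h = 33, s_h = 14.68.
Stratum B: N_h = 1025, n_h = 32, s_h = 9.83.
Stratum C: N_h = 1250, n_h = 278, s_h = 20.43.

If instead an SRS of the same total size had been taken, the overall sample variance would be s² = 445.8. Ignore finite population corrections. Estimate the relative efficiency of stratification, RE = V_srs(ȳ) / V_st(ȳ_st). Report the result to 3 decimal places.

V̂(ȳ_st) = Σ W_h² s_h²/n_h, with W_h = N_h/N and N = 2425:
  stratum A: (150/2425)²·14.68²/33 = 0.024986
  stratum B: (1025/2425)²·9.83²/32 = 0.539487
  stratum C: (1250/2425)²·20.43²/278 = 0.398922
V_st = 0.963396
V_srs = s²/n = 445.8/343 = 1.29971
Relative efficiency = V_srs / V_st = 1.29971/0.963396 = 1.3491

RE ≈ 1.349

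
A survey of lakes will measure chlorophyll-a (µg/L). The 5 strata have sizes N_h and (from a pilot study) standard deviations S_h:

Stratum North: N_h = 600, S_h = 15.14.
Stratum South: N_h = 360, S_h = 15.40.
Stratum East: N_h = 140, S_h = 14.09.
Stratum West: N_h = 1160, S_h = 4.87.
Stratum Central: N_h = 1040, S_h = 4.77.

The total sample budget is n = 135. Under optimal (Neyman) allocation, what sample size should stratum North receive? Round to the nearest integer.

Neyman allocation: n_h = n · N_h S_h / Σ N_i S_i, with n = 135.
  stratum North: N_h·S_h = 600·15.14 = 9084.00
  stratum South: N_h·S_h = 360·15.40 = 5544.00
  stratum East: N_h·S_h = 140·14.09 = 1972.60
  stratum West: N_h·S_h = 1160·4.87 = 5649.20
  stratum Central: N_h·S_h = 1040·4.77 = 4960.80
Σ N_h S_h = 27210.60
n for stratum North = 135·9084.00/27210.60 = 45.068 → 45

45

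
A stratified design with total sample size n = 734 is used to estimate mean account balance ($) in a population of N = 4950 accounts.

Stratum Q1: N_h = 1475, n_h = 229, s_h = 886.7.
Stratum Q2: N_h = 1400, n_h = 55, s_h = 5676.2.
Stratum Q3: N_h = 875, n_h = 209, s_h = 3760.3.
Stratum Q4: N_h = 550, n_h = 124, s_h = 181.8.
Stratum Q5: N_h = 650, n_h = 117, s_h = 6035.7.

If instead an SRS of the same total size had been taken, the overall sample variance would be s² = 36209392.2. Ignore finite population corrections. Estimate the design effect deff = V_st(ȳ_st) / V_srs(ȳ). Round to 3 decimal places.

deff ≈ 1.108

V̂(ȳ_st) = Σ W_h² s_h²/n_h, with W_h = N_h/N and N = 4950:
  stratum Q1: (1475/4950)²·886.7²/229 = 304.854
  stratum Q2: (1400/4950)²·5676.2²/55 = 46859.6
  stratum Q3: (875/4950)²·3760.3²/209 = 2114
  stratum Q4: (550/4950)²·181.8²/124 = 3.29065
  stratum Q5: (650/4950)²·6035.7²/117 = 5368.91
V_st = 54650.6
V_srs = s²/n = 36209392.2/734 = 49331.6
deff = V_st / V_srs = 54650.6/49331.6 = 1.1078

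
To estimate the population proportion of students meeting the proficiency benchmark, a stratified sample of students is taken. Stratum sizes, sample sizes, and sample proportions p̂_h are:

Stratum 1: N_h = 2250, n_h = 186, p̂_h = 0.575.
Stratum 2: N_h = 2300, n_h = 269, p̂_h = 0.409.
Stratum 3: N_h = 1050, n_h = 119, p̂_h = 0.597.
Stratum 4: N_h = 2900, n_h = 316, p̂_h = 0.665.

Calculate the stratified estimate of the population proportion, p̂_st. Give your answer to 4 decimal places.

p̂_st ≈ 0.5635

N = 8500; stratum weights W_h = N_h/N.
p̂_st = Σ W_h p̂_h = (2250·0.575 + 2300·0.409 + 1050·0.597 + 2900·0.665)/8500 = 0.56351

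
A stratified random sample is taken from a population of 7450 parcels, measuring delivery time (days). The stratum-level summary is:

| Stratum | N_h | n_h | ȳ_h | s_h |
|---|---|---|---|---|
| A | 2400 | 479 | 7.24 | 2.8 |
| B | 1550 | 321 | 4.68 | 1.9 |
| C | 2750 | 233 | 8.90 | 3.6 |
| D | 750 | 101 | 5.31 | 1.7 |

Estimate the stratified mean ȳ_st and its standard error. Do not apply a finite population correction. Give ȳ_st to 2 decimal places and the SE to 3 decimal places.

ȳ_st = Σ W_h ȳ_h = (2400·7.24 + 1550·4.68 + 2750·8.90 + 750·5.31)/7450 = 7.12584
V̂(ȳ_st) = Σ W_h² s_h²/n_h, with W_h = N_h/N and N = 7450:
  stratum A: (2400/7450)²·2.8²/479 = 0.0016986
  stratum B: (1550/7450)²·1.9²/321 = 0.000486803
  stratum C: (2750/7450)²·3.6²/233 = 0.00757883
  stratum D: (750/7450)²·1.7²/101 = 0.000289992
V̂(ȳ_st) = 0.0100542
SE(ȳ_st) = √0.0100542 = 0.100271

ȳ_st ≈ 7.13, SE ≈ 0.100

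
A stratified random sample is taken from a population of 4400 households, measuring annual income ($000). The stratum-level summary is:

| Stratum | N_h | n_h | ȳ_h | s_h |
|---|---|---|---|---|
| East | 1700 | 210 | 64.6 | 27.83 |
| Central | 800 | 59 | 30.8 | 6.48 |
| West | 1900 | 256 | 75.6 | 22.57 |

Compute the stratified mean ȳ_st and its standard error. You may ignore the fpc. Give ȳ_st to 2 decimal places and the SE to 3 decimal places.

ȳ_st = Σ W_h ȳ_h = (1700·64.6 + 800·30.8 + 1900·75.6)/4400 = 63.20455
V̂(ȳ_st) = Σ W_h² s_h²/n_h, with W_h = N_h/N and N = 4400:
  stratum East: (1700/4400)²·27.83²/210 = 0.550554
  stratum Central: (800/4400)²·6.48²/59 = 0.0235273
  stratum West: (1900/4400)²·22.57²/256 = 0.371044
V̂(ȳ_st) = 0.945125
SE(ȳ_st) = √0.945125 = 0.972175

ȳ_st ≈ 63.20, SE ≈ 0.972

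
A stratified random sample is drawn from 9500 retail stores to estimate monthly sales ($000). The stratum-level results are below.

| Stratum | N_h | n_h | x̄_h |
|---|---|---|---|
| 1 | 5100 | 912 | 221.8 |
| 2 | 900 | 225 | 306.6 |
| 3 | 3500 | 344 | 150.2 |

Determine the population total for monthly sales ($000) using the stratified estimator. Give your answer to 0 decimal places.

τ̂_st = Σ N_h x̄_h = 5100·221.8 + 900·306.6 + 3500·150.2 = 1932820

τ̂_st ≈ 1932820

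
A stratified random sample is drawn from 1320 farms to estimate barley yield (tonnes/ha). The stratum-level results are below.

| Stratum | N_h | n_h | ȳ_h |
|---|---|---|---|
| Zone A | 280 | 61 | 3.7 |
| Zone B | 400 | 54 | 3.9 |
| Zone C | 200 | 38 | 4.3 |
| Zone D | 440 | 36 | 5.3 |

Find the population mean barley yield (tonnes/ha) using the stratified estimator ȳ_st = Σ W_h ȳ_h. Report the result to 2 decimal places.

N = Σ N_h = 1320. Stratum weights W_h = N_h/N.
ȳ_st = (280·3.7 + 400·3.9 + 200·4.3 + 440·5.3) / 1320 = 4.3848

ȳ_st ≈ 4.38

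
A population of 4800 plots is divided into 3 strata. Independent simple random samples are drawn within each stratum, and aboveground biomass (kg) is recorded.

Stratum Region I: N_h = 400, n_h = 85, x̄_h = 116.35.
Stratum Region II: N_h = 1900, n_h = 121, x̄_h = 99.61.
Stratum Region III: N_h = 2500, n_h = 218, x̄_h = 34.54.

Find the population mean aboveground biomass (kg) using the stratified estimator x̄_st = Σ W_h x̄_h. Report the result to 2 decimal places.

x̄_st ≈ 67.11

N = Σ N_h = 4800. Stratum weights W_h = N_h/N.
x̄_st = (400·116.35 + 1900·99.61 + 2500·34.54) / 4800 = 67.1144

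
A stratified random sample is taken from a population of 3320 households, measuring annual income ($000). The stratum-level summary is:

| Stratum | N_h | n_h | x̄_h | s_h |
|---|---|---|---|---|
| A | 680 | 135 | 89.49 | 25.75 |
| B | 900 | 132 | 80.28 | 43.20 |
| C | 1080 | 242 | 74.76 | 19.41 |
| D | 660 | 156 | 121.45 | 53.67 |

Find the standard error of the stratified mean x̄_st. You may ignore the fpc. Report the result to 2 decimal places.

SE(x̄_st) ≈ 1.46

V̂(x̄_st) = Σ W_h² s_h²/n_h, with W_h = N_h/N and N = 3320:
  stratum A: (680/3320)²·25.75²/135 = 0.206045
  stratum B: (900/3320)²·43.20²/132 = 1.03897
  stratum C: (1080/3320)²·19.41²/242 = 0.164743
  stratum D: (660/3320)²·53.67²/156 = 0.72971
V̂(x̄_st) = 2.13947
SE(x̄_st) = √2.13947 = 1.46269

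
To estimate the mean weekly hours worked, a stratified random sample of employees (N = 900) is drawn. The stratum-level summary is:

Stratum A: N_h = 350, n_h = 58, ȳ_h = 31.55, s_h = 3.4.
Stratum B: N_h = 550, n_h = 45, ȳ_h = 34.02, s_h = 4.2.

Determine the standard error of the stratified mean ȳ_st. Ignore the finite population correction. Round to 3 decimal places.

SE(ȳ_st) ≈ 0.420

V̂(ȳ_st) = Σ W_h² s_h²/n_h, with W_h = N_h/N and N = 900:
  stratum A: (350/900)²·3.4²/58 = 0.0301426
  stratum B: (550/900)²·4.2²/45 = 0.146395
V̂(ȳ_st) = 0.176538
SE(ȳ_st) = √0.176538 = 0.420164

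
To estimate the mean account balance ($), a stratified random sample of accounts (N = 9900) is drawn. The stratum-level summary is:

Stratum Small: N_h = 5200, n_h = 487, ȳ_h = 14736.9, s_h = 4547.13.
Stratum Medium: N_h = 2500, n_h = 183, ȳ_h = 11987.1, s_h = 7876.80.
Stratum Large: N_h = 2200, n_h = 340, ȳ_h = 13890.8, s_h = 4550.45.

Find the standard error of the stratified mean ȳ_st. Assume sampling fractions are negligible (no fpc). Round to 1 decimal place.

V̂(ȳ_st) = Σ W_h² s_h²/n_h, with W_h = N_h/N and N = 9900:
  stratum Small: (5200/9900)²·4547.13²/487 = 11713.4
  stratum Medium: (2500/9900)²·7876.80²/183 = 21620.1
  stratum Large: (2200/9900)²·4550.45²/340 = 3007.49
V̂(ȳ_st) = 36341
SE(ȳ_st) = √36341 = 190.633

SE(ȳ_st) ≈ 190.6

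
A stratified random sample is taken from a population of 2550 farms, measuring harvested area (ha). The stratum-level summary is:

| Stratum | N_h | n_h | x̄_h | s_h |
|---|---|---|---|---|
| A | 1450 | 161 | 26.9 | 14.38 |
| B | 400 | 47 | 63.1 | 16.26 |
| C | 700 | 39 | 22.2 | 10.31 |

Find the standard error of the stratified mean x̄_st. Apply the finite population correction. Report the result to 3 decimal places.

V̂(x̄_st) = Σ W_h² (1 − n_h/N_h) s_h²/n_h, with W_h = N_h/N and N = 2550:
  stratum A: (1450/2550)²·(1 − 161/1450)·14.38²/161 = 0.369175
  stratum B: (400/2550)²·(1 − 47/400)·16.26²/47 = 0.122151
  stratum C: (700/2550)²·(1 − 39/700)·10.31²/39 = 0.193942
V̂(x̄_st) = 0.685268
SE(x̄_st) = √0.685268 = 0.827809

SE(x̄_st) ≈ 0.828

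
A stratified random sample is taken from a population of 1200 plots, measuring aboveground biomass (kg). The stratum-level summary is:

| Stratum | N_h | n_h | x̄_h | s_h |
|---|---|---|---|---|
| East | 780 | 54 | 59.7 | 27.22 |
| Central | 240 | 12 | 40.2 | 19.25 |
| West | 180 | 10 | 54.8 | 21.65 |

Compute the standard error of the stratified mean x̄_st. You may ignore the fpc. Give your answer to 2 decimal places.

V̂(x̄_st) = Σ W_h² s_h²/n_h, with W_h = N_h/N and N = 1200:
  stratum East: (780/1200)²·27.22²/54 = 5.79708
  stratum Central: (240/1200)²·19.25²/12 = 1.23521
  stratum West: (180/1200)²·21.65²/10 = 1.05463
V̂(x̄_st) = 8.08691
SE(x̄_st) = √8.08691 = 2.84375

SE(x̄_st) ≈ 2.84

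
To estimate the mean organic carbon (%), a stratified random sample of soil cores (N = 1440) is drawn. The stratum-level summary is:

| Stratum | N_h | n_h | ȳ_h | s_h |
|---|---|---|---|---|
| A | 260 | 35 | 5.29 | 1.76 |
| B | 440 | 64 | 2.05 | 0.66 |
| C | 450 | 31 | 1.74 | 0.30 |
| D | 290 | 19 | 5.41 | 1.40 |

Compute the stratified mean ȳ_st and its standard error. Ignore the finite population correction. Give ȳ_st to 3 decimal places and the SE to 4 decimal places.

ȳ_st = Σ W_h ȳ_h = (260·5.29 + 440·2.05 + 450·1.74 + 290·5.41)/1440 = 3.21479
V̂(ȳ_st) = Σ W_h² s_h²/n_h, with W_h = N_h/N and N = 1440:
  stratum A: (260/1440)²·1.76²/35 = 0.00288522
  stratum B: (440/1440)²·0.66²/64 = 0.00063546
  stratum C: (450/1440)²·0.30²/31 = 0.000283518
  stratum D: (290/1440)²·1.40²/19 = 0.00418382
V̂(ȳ_st) = 0.00798802
SE(ȳ_st) = √0.00798802 = 0.0893757

ȳ_st ≈ 3.215, SE ≈ 0.0894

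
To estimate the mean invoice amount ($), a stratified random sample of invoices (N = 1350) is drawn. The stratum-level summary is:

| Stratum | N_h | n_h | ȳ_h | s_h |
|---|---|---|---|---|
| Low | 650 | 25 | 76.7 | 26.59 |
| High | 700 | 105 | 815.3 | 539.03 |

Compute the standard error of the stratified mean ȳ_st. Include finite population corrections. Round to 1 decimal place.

SE(ȳ_st) ≈ 25.3

V̂(ȳ_st) = Σ W_h² (1 − n_h/N_h) s_h²/n_h, with W_h = N_h/N and N = 1350:
  stratum Low: (650/1350)²·(1 − 25/650)·26.59²/25 = 6.30409
  stratum High: (700/1350)²·(1 − 105/700)·539.03²/105 = 632.389
V̂(ȳ_st) = 638.693
SE(ȳ_st) = √638.693 = 25.2724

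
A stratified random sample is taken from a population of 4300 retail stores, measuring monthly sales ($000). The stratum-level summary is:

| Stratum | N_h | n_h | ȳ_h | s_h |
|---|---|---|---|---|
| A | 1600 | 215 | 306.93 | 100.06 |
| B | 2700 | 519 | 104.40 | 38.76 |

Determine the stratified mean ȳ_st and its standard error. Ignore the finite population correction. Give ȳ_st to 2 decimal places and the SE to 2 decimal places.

ȳ_st ≈ 179.76, SE ≈ 2.75

ȳ_st = Σ W_h ȳ_h = (1600·306.93 + 2700·104.40)/4300 = 179.76000
V̂(ȳ_st) = Σ W_h² s_h²/n_h, with W_h = N_h/N and N = 4300:
  stratum A: (1600/4300)²·100.06²/215 = 6.44741
  stratum B: (2700/4300)²·38.76²/519 = 1.14128
V̂(ȳ_st) = 7.58869
SE(ȳ_st) = √7.58869 = 2.75476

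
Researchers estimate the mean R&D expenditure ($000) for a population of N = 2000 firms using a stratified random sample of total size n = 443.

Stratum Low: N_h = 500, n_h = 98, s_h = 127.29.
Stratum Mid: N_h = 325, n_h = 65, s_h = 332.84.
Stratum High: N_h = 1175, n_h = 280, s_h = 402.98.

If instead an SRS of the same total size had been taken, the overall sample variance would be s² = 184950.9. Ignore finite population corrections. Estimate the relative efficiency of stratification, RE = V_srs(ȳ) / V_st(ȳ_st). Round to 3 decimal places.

RE ≈ 1.634

V̂(ȳ_st) = Σ W_h² s_h²/n_h, with W_h = N_h/N and N = 2000:
  stratum Low: (500/2000)²·127.29²/98 = 10.3334
  stratum Mid: (325/2000)²·332.84²/65 = 45.0054
  stratum High: (1175/2000)²·402.98²/280 = 200.182
V_st = 255.521
V_srs = s²/n = 184950.9/443 = 417.496
Relative efficiency = V_srs / V_st = 417.496/255.521 = 1.6339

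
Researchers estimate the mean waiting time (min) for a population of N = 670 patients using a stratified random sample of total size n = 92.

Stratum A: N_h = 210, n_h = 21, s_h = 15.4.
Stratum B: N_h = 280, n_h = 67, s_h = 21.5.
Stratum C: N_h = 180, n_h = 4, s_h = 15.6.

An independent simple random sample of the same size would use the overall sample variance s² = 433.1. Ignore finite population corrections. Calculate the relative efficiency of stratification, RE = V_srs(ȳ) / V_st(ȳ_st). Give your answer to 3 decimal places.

RE ≈ 0.702

V̂(ȳ_st) = Σ W_h² s_h²/n_h, with W_h = N_h/N and N = 670:
  stratum A: (210/670)²·15.4²/21 = 1.10946
  stratum B: (280/670)²·21.5²/67 = 1.20495
  stratum C: (180/670)²·15.6²/4 = 4.39121
V_st = 6.70562
V_srs = s²/n = 433.1/92 = 4.70761
Relative efficiency = V_srs / V_st = 4.70761/6.70562 = 0.7020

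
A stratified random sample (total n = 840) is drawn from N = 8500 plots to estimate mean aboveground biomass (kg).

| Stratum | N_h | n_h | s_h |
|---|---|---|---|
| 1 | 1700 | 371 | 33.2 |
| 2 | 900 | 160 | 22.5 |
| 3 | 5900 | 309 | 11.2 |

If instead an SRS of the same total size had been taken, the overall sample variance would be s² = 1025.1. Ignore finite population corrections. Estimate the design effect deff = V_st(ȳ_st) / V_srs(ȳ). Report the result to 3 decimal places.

deff ≈ 0.287

V̂(ȳ_st) = Σ W_h² s_h²/n_h, with W_h = N_h/N and N = 8500:
  stratum 1: (1700/8500)²·33.2²/371 = 0.11884
  stratum 2: (900/8500)²·22.5²/160 = 0.0354725
  stratum 3: (5900/8500)²·11.2²/309 = 0.195589
V_st = 0.349901
V_srs = s²/n = 1025.1/840 = 1.22036
deff = V_st / V_srs = 0.349901/1.22036 = 0.2867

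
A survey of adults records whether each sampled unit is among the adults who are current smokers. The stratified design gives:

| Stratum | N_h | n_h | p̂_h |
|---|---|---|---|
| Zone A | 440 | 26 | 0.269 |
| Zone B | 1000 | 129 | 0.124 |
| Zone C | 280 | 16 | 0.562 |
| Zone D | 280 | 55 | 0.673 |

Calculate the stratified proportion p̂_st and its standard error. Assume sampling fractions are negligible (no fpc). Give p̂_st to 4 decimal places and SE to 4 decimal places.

p̂_st ≈ 0.2941, SE ≈ 0.0315

N = 2000; stratum weights W_h = N_h/N.
p̂_st = Σ W_h p̂_h = (440·0.269 + 1000·0.124 + 280·0.562 + 280·0.673)/2000 = 0.29408
V̂(p̂_st) = Σ W_h² p̂_h(1−p̂_h)/(n_h−1):
  stratum Zone A: (440/2000)²·0.269·0.731/25 = 0.000380693
  stratum Zone B: (1000/2000)²·0.124·0.876/128 = 0.000212156
  stratum Zone C: (280/2000)²·0.562·0.438/15 = 0.000321644
  stratum Zone D: (280/2000)²·0.673·0.327/54 = 7.98776e-05
V̂(p̂_st) = 0.000994371; SE = √V̂ = 0.0315336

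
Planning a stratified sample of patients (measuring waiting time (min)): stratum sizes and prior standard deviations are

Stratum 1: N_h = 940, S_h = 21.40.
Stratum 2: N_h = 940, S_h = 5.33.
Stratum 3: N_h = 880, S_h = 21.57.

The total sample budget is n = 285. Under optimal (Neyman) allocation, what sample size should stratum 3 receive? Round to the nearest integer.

Neyman allocation: n_h = n · N_h S_h / Σ N_i S_i, with n = 285.
  stratum 1: N_h·S_h = 940·21.40 = 20116.00
  stratum 2: N_h·S_h = 940·5.33 = 5010.20
  stratum 3: N_h·S_h = 880·21.57 = 18981.60
Σ N_h S_h = 44107.80
n for stratum 3 = 285·18981.60/44107.80 = 122.649 → 123

123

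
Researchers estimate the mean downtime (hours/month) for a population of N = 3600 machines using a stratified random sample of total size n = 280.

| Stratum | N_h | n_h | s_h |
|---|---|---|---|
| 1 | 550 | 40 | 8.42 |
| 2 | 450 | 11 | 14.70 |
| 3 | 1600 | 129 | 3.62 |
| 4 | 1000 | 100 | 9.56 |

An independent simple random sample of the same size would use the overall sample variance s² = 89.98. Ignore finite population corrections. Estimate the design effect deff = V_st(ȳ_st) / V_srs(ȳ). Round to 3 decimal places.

V̂(ȳ_st) = Σ W_h² s_h²/n_h, with W_h = N_h/N and N = 3600:
  stratum 1: (550/3600)²·8.42²/40 = 0.0413699
  stratum 2: (450/3600)²·14.70²/11 = 0.306946
  stratum 3: (1600/3600)²·3.62²/129 = 0.0200661
  stratum 4: (1000/3600)²·9.56²/100 = 0.0705198
V_st = 0.438902
V_srs = s²/n = 89.98/280 = 0.321357
deff = V_st / V_srs = 0.438902/0.321357 = 1.3658

deff ≈ 1.366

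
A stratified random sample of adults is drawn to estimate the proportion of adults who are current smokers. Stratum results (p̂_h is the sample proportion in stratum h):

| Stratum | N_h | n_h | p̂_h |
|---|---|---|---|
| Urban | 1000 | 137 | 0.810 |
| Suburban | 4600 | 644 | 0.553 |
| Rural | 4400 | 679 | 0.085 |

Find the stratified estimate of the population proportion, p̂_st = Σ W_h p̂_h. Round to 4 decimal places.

N = 10000; stratum weights W_h = N_h/N.
p̂_st = Σ W_h p̂_h = (1000·0.810 + 4600·0.553 + 4400·0.085)/10000 = 0.37278

p̂_st ≈ 0.3728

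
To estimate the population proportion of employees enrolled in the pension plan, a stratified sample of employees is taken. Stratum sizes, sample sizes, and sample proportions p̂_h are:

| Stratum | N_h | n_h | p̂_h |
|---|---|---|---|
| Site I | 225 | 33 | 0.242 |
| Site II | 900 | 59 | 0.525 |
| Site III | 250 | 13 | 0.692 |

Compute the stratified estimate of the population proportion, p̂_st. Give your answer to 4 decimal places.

N = 1375; stratum weights W_h = N_h/N.
p̂_st = Σ W_h p̂_h = (225·0.242 + 900·0.525 + 250·0.692)/1375 = 0.50905

p̂_st ≈ 0.5091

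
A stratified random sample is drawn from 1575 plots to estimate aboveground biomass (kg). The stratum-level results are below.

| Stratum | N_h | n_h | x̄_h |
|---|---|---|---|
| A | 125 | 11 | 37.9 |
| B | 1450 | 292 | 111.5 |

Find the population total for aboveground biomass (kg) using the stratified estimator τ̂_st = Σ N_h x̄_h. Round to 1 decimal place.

τ̂_st = Σ N_h x̄_h = 125·37.9 + 1450·111.5 = 166412.5

τ̂_st ≈ 166412.5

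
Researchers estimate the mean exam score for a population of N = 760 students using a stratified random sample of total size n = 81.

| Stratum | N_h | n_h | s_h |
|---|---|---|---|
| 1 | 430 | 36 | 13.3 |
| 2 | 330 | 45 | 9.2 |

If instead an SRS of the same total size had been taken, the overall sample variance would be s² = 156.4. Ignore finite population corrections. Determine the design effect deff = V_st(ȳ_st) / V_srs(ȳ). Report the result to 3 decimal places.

V̂(ȳ_st) = Σ W_h² s_h²/n_h, with W_h = N_h/N and N = 760:
  stratum 1: (430/760)²·13.3²/36 = 1.57293
  stratum 2: (330/760)²·9.2²/45 = 0.35462
V_st = 1.92755
V_srs = s²/n = 156.4/81 = 1.93086
deff = V_st / V_srs = 1.92755/1.93086 = 0.9983

deff ≈ 0.998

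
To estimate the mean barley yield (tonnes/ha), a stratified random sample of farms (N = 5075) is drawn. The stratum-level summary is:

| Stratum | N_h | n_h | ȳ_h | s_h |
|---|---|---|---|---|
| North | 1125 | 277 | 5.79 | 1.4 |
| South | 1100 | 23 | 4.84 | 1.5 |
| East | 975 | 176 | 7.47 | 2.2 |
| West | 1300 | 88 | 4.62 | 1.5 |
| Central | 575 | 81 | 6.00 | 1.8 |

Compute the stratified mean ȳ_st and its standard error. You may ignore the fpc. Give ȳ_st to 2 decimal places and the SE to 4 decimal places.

ȳ_st ≈ 5.63, SE ≈ 0.0903

ȳ_st = Σ W_h ȳ_h = (1125·5.79 + 1100·4.84 + 975·7.47 + 1300·4.62 + 575·6.00)/5075 = 5.63094
V̂(ȳ_st) = Σ W_h² s_h²/n_h, with W_h = N_h/N and N = 5075:
  stratum North: (1125/5075)²·1.4²/277 = 0.000347704
  stratum South: (1100/5075)²·1.5²/23 = 0.00459587
  stratum East: (975/5075)²·2.2²/176 = 0.00101501
  stratum West: (1300/5075)²·1.5²/88 = 0.0016777
  stratum Central: (575/5075)²·1.8²/81 = 0.00051348
V̂(ȳ_st) = 0.00814977
SE(ȳ_st) = √0.00814977 = 0.0902761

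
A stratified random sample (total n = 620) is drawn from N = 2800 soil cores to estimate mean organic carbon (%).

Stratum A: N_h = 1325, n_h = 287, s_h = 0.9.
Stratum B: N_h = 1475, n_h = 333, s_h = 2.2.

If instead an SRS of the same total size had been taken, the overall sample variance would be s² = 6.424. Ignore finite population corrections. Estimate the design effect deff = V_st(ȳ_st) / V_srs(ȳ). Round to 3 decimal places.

deff ≈ 0.450

V̂(ȳ_st) = Σ W_h² s_h²/n_h, with W_h = N_h/N and N = 2800:
  stratum A: (1325/2800)²·0.9²/287 = 0.000632003
  stratum B: (1475/2800)²·2.2²/333 = 0.00403338
V_st = 0.00466538
V_srs = s²/n = 6.424/620 = 0.0103613
deff = V_st / V_srs = 0.00466538/0.0103613 = 0.4503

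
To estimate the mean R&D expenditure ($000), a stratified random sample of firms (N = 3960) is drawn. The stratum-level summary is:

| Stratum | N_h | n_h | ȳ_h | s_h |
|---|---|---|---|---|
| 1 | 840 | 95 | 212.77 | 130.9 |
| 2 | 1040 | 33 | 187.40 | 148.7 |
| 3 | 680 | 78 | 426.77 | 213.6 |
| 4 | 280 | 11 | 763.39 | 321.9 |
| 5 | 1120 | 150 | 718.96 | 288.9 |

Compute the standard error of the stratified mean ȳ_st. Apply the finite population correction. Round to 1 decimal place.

V̂(ȳ_st) = Σ W_h² (1 − n_h/N_h) s_h²/n_h, with W_h = N_h/N and N = 3960:
  stratum 1: (840/3960)²·(1 − 95/840)·130.9²/95 = 7.19782
  stratum 2: (1040/3960)²·(1 − 33/1040)·148.7²/33 = 44.7487
  stratum 3: (680/3960)²·(1 − 78/680)·213.6²/78 = 15.2694
  stratum 4: (280/3960)²·(1 − 11/280)·321.9²/11 = 45.2449
  stratum 5: (1120/3960)²·(1 − 150/1120)·288.9²/150 = 38.5481
V̂(ȳ_st) = 151.009
SE(ȳ_st) = √151.009 = 12.2886

SE(ȳ_st) ≈ 12.3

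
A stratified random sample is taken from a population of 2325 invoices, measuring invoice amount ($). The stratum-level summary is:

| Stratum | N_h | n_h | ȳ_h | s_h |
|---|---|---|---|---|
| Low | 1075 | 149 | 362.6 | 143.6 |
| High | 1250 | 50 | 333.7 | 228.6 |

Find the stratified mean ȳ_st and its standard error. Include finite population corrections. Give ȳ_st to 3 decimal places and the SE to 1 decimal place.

ȳ_st = Σ W_h ȳ_h = (1075·362.6 + 1250·333.7)/2325 = 347.06237
V̂(ȳ_st) = Σ W_h² (1 − n_h/N_h) s_h²/n_h, with W_h = N_h/N and N = 2325:
  stratum Low: (1075/2325)²·(1 − 149/1075)·143.6²/149 = 25.4857
  stratum High: (1250/2325)²·(1 − 50/1250)·228.6²/50 = 290.02
V̂(ȳ_st) = 315.506
SE(ȳ_st) = √315.506 = 17.7625

ȳ_st ≈ 347.062, SE ≈ 17.8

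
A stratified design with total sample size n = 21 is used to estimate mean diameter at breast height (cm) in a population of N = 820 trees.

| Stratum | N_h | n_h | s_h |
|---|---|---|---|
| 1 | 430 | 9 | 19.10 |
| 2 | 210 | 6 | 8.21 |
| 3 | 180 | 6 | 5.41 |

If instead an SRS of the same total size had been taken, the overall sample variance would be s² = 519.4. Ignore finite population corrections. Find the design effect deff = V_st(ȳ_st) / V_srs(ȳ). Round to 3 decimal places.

V̂(ȳ_st) = Σ W_h² s_h²/n_h, with W_h = N_h/N and N = 820:
  stratum 1: (430/820)²·19.10²/9 = 11.1464
  stratum 2: (210/820)²·8.21²/6 = 0.736794
  stratum 3: (180/820)²·5.41²/6 = 0.23505
V_st = 12.1182
V_srs = s²/n = 519.4/21 = 24.7333
deff = V_st / V_srs = 12.1182/24.7333 = 0.4900

deff ≈ 0.490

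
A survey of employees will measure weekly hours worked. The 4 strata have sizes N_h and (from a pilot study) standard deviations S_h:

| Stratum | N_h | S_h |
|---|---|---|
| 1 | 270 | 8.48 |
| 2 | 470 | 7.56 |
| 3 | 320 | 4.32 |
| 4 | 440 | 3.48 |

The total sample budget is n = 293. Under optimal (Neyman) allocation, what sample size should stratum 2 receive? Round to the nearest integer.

119

Neyman allocation: n_h = n · N_h S_h / Σ N_i S_i, with n = 293.
  stratum 1: N_h·S_h = 270·8.48 = 2289.60
  stratum 2: N_h·S_h = 470·7.56 = 3553.20
  stratum 3: N_h·S_h = 320·4.32 = 1382.40
  stratum 4: N_h·S_h = 440·3.48 = 1531.20
Σ N_h S_h = 8756.40
n for stratum 2 = 293·3553.20/8756.40 = 118.894 → 119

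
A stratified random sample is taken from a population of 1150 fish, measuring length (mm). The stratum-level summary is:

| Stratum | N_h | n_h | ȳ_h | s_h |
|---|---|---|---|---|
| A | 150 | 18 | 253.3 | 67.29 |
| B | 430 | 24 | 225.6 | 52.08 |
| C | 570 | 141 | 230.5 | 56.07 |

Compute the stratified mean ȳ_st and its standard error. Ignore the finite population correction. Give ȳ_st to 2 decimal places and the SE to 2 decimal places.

ȳ_st ≈ 231.64, SE ≈ 5.06

ȳ_st = Σ W_h ȳ_h = (150·253.3 + 430·225.6 + 570·230.5)/1150 = 231.64174
V̂(ȳ_st) = Σ W_h² s_h²/n_h, with W_h = N_h/N and N = 1150:
  stratum A: (150/1150)²·67.29²/18 = 4.27972
  stratum B: (430/1150)²·52.08²/24 = 15.8005
  stratum C: (570/1150)²·56.07²/141 = 5.47767
V̂(ȳ_st) = 25.5579
SE(ȳ_st) = √25.5579 = 5.05549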